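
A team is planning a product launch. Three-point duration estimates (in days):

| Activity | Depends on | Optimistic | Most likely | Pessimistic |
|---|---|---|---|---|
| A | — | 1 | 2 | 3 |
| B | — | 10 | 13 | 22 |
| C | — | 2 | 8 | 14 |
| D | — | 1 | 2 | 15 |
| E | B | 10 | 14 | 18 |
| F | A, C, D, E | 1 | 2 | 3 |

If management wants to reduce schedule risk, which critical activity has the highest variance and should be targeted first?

te_A = (1 + 4·2 + 3)/6 = 12/6 = 2; σ²_A = ((3−1)/6)² = 0.111
te_B = (10 + 4·13 + 22)/6 = 84/6 = 14; σ²_B = ((22−10)/6)² = 4.000
te_C = (2 + 4·8 + 14)/6 = 48/6 = 8; σ²_C = ((14−2)/6)² = 4.000
te_D = (1 + 4·2 + 15)/6 = 24/6 = 4; σ²_D = ((15−1)/6)² = 5.444
te_E = (10 + 4·14 + 18)/6 = 84/6 = 14; σ²_E = ((18−10)/6)² = 1.778
te_F = (1 + 4·2 + 3)/6 = 12/6 = 2; σ²_F = ((3−1)/6)² = 0.111

Forward pass:
ES_A = 0; EF_A = 2
ES_B = 0; EF_B = 14
ES_C = 0; EF_C = 8
ES_D = 0; EF_D = 4
ES_E = 14; EF_E = 14+14 = 28
ES_F = max(EF_A=2, EF_C=8, EF_D=4, EF_E=28) = 28; EF_F = 28+2 = 30
Expected project duration μ = 30 days. Critical path: B → E → F.

Variances on critical path: σ²_B=4.000, σ²_E=1.778, σ²_F=0.111.
Largest is σ²_B = 4.000.

B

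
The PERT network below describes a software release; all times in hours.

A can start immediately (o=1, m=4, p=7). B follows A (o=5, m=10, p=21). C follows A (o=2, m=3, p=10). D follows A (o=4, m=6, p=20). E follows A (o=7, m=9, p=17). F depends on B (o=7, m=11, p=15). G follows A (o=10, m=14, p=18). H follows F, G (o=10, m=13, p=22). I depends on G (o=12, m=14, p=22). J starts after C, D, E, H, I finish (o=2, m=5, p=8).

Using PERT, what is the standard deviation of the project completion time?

3.86 hours

te_A = (1 + 4·4 + 7)/6 = 24/6 = 4; σ²_A = ((7−1)/6)² = 1.000
te_B = (5 + 4·10 + 21)/6 = 66/6 = 11; σ²_B = ((21−5)/6)² = 7.111
te_C = (2 + 4·3 + 10)/6 = 24/6 = 4; σ²_C = ((10−2)/6)² = 1.778
te_D = (4 + 4·6 + 20)/6 = 48/6 = 8; σ²_D = ((20−4)/6)² = 7.111
te_E = (7 + 4·9 + 17)/6 = 60/6 = 10; σ²_E = ((17−7)/6)² = 2.778
te_F = (7 + 4·11 + 15)/6 = 66/6 = 11; σ²_F = ((15−7)/6)² = 1.778
te_G = (10 + 4·14 + 18)/6 = 84/6 = 14; σ²_G = ((18−10)/6)² = 1.778
te_H = (10 + 4·13 + 22)/6 = 84/6 = 14; σ²_H = ((22−10)/6)² = 4.000
te_I = (12 + 4·14 + 22)/6 = 90/6 = 15; σ²_I = ((22−12)/6)² = 2.778
te_J = (2 + 4·5 + 8)/6 = 30/6 = 5; σ²_J = ((8−2)/6)² = 1.000

Forward pass:
ES_A = 0; EF_A = 4
ES_B = 4; EF_B = 4+11 = 15
ES_C = 4; EF_C = 4+4 = 8
ES_D = 4; EF_D = 4+8 = 12
ES_E = 4; EF_E = 4+10 = 14
ES_F = 15; EF_F = 15+11 = 26
ES_G = 4; EF_G = 4+14 = 18
ES_H = max(EF_F=26, EF_G=18) = 26; EF_H = 26+14 = 40
ES_I = 18; EF_I = 18+15 = 33
ES_J = max(EF_C=8, EF_D=12, EF_E=14, EF_H=40, EF_I=33) = 40; EF_J = 40+5 = 45
Expected project duration μ = 45 hours. Critical path: A → B → F → H → J.

Variance along critical path = 1.000 + 7.111 + 1.778 + 4.000 + 1.000 = 14.889
σ = √14.889 = 3.859 hours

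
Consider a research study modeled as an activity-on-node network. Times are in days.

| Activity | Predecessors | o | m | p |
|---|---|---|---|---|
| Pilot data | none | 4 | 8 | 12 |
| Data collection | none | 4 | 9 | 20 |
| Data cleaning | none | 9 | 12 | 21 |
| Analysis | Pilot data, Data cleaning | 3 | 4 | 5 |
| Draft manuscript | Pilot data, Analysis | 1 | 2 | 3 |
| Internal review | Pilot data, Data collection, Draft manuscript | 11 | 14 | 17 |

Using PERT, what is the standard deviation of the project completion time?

te_Pilot data = (4 + 4·8 + 12)/6 = 48/6 = 8; σ²_Pilot data = ((12−4)/6)² = 1.778
te_Data collection = (4 + 4·9 + 20)/6 = 60/6 = 10; σ²_Data collection = ((20−4)/6)² = 7.111
te_Data cleaning = (9 + 4·12 + 21)/6 = 78/6 = 13; σ²_Data cleaning = ((21−9)/6)² = 4.000
te_Analysis = (3 + 4·4 + 5)/6 = 24/6 = 4; σ²_Analysis = ((5−3)/6)² = 0.111
te_Draft manuscript = (1 + 4·2 + 3)/6 = 12/6 = 2; σ²_Draft manuscript = ((3−1)/6)² = 0.111
te_Internal review = (11 + 4·14 + 17)/6 = 84/6 = 14; σ²_Internal review = ((17−11)/6)² = 1.000

Forward pass:
ES_Pilot data = 0; EF_Pilot data = 8
ES_Data collection = 0; EF_Data collection = 10
ES_Data cleaning = 0; EF_Data cleaning = 13
ES_Analysis = max(EF_Pilot data=8, EF_Data cleaning=13) = 13; EF_Analysis = 13+4 = 17
ES_Draft manuscript = max(EF_Pilot data=8, EF_Analysis=17) = 17; EF_Draft manuscript = 17+2 = 19
ES_Internal review = max(EF_Pilot data=8, EF_Data collection=10, EF_Draft manuscript=19) = 19; EF_Internal review = 19+14 = 33
Expected project duration μ = 33 days. Critical path: Data cleaning → Analysis → Draft manuscript → Internal review.

Variance along critical path = 4.000 + 0.111 + 0.111 + 1.000 = 5.222
σ = √5.222 = 2.285 days

2.29 days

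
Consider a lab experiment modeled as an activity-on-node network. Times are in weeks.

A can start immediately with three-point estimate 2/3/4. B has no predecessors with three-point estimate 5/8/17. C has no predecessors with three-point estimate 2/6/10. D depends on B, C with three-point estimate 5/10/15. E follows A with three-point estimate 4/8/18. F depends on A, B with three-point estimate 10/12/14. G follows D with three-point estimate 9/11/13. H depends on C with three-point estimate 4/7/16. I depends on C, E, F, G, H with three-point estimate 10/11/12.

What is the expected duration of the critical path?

41 weeks

te_A = (2 + 4·3 + 4)/6 = 18/6 = 3
te_B = (5 + 4·8 + 17)/6 = 54/6 = 9
te_C = (2 + 4·6 + 10)/6 = 36/6 = 6
te_D = (5 + 4·10 + 15)/6 = 60/6 = 10
te_E = (4 + 4·8 + 18)/6 = 54/6 = 9
te_F = (10 + 4·12 + 14)/6 = 72/6 = 12
te_G = (9 + 4·11 + 13)/6 = 66/6 = 11
te_H = (4 + 4·7 + 16)/6 = 48/6 = 8
te_I = (10 + 4·11 + 12)/6 = 66/6 = 11

Forward pass:
ES_A = 0; EF_A = 3
ES_B = 0; EF_B = 9
ES_C = 0; EF_C = 6
ES_D = max(EF_B=9, EF_C=6) = 9; EF_D = 9+10 = 19
ES_E = 3; EF_E = 3+9 = 12
ES_F = max(EF_A=3, EF_B=9) = 9; EF_F = 9+12 = 21
ES_G = 19; EF_G = 19+11 = 30
ES_H = 6; EF_H = 6+8 = 14
ES_I = max(EF_C=6, EF_E=12, EF_F=21, EF_G=30, EF_H=14) = 30; EF_I = 30+11 = 41
Expected project duration μ = 41 weeks. Critical path: B → D → G → I.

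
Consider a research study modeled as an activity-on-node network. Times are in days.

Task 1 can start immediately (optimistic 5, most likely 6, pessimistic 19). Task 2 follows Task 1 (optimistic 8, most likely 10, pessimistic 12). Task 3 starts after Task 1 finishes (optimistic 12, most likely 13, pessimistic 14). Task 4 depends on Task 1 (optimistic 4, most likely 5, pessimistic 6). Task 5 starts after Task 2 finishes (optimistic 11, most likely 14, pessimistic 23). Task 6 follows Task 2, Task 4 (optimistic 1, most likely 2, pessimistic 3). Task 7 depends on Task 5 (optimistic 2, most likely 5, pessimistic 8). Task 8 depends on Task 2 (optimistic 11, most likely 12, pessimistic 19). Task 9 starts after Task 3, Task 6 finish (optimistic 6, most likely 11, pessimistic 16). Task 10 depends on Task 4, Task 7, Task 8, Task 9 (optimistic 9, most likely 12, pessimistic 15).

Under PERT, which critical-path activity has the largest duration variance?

Task 1

te_Task 1 = (5 + 4·6 + 19)/6 = 48/6 = 8; σ²_Task 1 = ((19−5)/6)² = 5.444
te_Task 2 = (8 + 4·10 + 12)/6 = 60/6 = 10; σ²_Task 2 = ((12−8)/6)² = 0.444
te_Task 3 = (12 + 4·13 + 14)/6 = 78/6 = 13; σ²_Task 3 = ((14−12)/6)² = 0.111
te_Task 4 = (4 + 4·5 + 6)/6 = 30/6 = 5; σ²_Task 4 = ((6−4)/6)² = 0.111
te_Task 5 = (11 + 4·14 + 23)/6 = 90/6 = 15; σ²_Task 5 = ((23−11)/6)² = 4.000
te_Task 6 = (1 + 4·2 + 3)/6 = 12/6 = 2; σ²_Task 6 = ((3−1)/6)² = 0.111
te_Task 7 = (2 + 4·5 + 8)/6 = 30/6 = 5; σ²_Task 7 = ((8−2)/6)² = 1.000
te_Task 8 = (11 + 4·12 + 19)/6 = 78/6 = 13; σ²_Task 8 = ((19−11)/6)² = 1.778
te_Task 9 = (6 + 4·11 + 16)/6 = 66/6 = 11; σ²_Task 9 = ((16−6)/6)² = 2.778
te_Task 10 = (9 + 4·12 + 15)/6 = 72/6 = 12; σ²_Task 10 = ((15−9)/6)² = 1.000

Forward pass:
ES_Task 1 = 0; EF_Task 1 = 8
ES_Task 2 = 8; EF_Task 2 = 8+10 = 18
ES_Task 3 = 8; EF_Task 3 = 8+13 = 21
ES_Task 4 = 8; EF_Task 4 = 8+5 = 13
ES_Task 5 = 18; EF_Task 5 = 18+15 = 33
ES_Task 6 = max(EF_Task 2=18, EF_Task 4=13) = 18; EF_Task 6 = 18+2 = 20
ES_Task 7 = 33; EF_Task 7 = 33+5 = 38
ES_Task 8 = 18; EF_Task 8 = 18+13 = 31
ES_Task 9 = max(EF_Task 3=21, EF_Task 6=20) = 21; EF_Task 9 = 21+11 = 32
ES_Task 10 = max(EF_Task 4=13, EF_Task 7=38, EF_Task 8=31, EF_Task 9=32) = 38; EF_Task 10 = 38+12 = 50
Expected project duration μ = 50 days. Critical path: Task 1 → Task 2 → Task 5 → Task 7 → Task 10.

Variances on critical path: σ²_Task 1=5.444, σ²_Task 2=0.444, σ²_Task 5=4.000, σ²_Task 7=1.000, σ²_Task 10=1.000.
Largest is σ²_Task 1 = 5.444.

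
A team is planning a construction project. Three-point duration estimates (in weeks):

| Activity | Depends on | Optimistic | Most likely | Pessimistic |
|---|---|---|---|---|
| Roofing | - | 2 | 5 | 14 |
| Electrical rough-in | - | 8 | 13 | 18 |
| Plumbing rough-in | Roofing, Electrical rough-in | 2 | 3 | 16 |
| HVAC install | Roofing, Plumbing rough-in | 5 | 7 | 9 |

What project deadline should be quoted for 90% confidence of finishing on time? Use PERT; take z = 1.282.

te_Roofing = (2 + 4·5 + 14)/6 = 36/6 = 6; σ²_Roofing = ((14−2)/6)² = 4.000
te_Electrical rough-in = (8 + 4·13 + 18)/6 = 78/6 = 13; σ²_Electrical rough-in = ((18−8)/6)² = 2.778
te_Plumbing rough-in = (2 + 4·3 + 16)/6 = 30/6 = 5; σ²_Plumbing rough-in = ((16−2)/6)² = 5.444
te_HVAC install = (5 + 4·7 + 9)/6 = 42/6 = 7; σ²_HVAC install = ((9−5)/6)² = 0.444

Forward pass:
ES_Roofing = 0; EF_Roofing = 6
ES_Electrical rough-in = 0; EF_Electrical rough-in = 13
ES_Plumbing rough-in = max(EF_Roofing=6, EF_Electrical rough-in=13) = 13; EF_Plumbing rough-in = 13+5 = 18
ES_HVAC install = max(EF_Roofing=6, EF_Plumbing rough-in=18) = 18; EF_HVAC install = 18+7 = 25
Expected project duration μ = 25 weeks. Critical path: Electrical rough-in → Plumbing rough-in → HVAC install.

Variance along critical path = 2.778 + 5.444 + 0.444 = 8.667; σ = 2.944 weeks.
D = μ + z·σ = 25 + 1.282·2.944 = 28.8 weeks

28.8 weeks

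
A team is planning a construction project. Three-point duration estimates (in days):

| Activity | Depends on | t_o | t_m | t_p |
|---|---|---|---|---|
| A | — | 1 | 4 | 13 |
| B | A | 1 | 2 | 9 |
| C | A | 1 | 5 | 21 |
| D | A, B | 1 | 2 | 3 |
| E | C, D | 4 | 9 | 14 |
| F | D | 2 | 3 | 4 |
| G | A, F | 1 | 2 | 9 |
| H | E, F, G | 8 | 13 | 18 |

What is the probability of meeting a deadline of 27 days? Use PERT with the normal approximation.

0.062

te_A = (1 + 4·4 + 13)/6 = 30/6 = 5; σ²_A = ((13−1)/6)² = 4.000
te_B = (1 + 4·2 + 9)/6 = 18/6 = 3; σ²_B = ((9−1)/6)² = 1.778
te_C = (1 + 4·5 + 21)/6 = 42/6 = 7; σ²_C = ((21−1)/6)² = 11.111
te_D = (1 + 4·2 + 3)/6 = 12/6 = 2; σ²_D = ((3−1)/6)² = 0.111
te_E = (4 + 4·9 + 14)/6 = 54/6 = 9; σ²_E = ((14−4)/6)² = 2.778
te_F = (2 + 4·3 + 4)/6 = 18/6 = 3; σ²_F = ((4−2)/6)² = 0.111
te_G = (1 + 4·2 + 9)/6 = 18/6 = 3; σ²_G = ((9−1)/6)² = 1.778
te_H = (8 + 4·13 + 18)/6 = 78/6 = 13; σ²_H = ((18−8)/6)² = 2.778

Forward pass:
ES_A = 0; EF_A = 5
ES_B = 5; EF_B = 5+3 = 8
ES_C = 5; EF_C = 5+7 = 12
ES_D = max(EF_A=5, EF_B=8) = 8; EF_D = 8+2 = 10
ES_E = max(EF_C=12, EF_D=10) = 12; EF_E = 12+9 = 21
ES_F = 10; EF_F = 10+3 = 13
ES_G = max(EF_A=5, EF_F=13) = 13; EF_G = 13+3 = 16
ES_H = max(EF_E=21, EF_F=13, EF_G=16) = 21; EF_H = 21+13 = 34
Expected project duration μ = 34 days. Critical path: A → C → E → H.

Variance along critical path = 4.000 + 11.111 + 2.778 + 2.778 = 20.667; σ = √20.667 = 4.546 days.
Z = (27 − 34) / 4.546 = -1.540
P(T ≤ 27) = Φ(-1.540) ≈ 0.062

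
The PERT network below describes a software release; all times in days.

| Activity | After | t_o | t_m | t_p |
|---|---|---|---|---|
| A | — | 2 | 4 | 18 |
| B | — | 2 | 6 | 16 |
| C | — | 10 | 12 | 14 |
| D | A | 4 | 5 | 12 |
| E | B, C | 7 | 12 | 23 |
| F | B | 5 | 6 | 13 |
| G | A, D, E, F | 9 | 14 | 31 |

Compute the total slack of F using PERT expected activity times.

11 days

te_A = (2 + 4·4 + 18)/6 = 36/6 = 6
te_B = (2 + 4·6 + 16)/6 = 42/6 = 7
te_C = (10 + 4·12 + 14)/6 = 72/6 = 12
te_D = (4 + 4·5 + 12)/6 = 36/6 = 6
te_E = (7 + 4·12 + 23)/6 = 78/6 = 13
te_F = (5 + 4·6 + 13)/6 = 42/6 = 7
te_G = (9 + 4·14 + 31)/6 = 96/6 = 16

Forward pass:
ES_A = 0; EF_A = 6
ES_B = 0; EF_B = 7
ES_C = 0; EF_C = 12
ES_D = 6; EF_D = 6+6 = 12
ES_E = max(EF_B=7, EF_C=12) = 12; EF_E = 12+13 = 25
ES_F = 7; EF_F = 7+7 = 14
ES_G = max(EF_A=6, EF_D=12, EF_E=25, EF_F=14) = 25; EF_G = 25+16 = 41
Expected project duration μ = 41 days. Critical path: C → E → G.

Backward pass:
LF_G = 41; LS_G = 41−16 = 25
LF_F = LS_G = 25; LS_F = 25−7 = 18
LF_E = LS_G = 25; LS_E = 25−13 = 12
LF_D = LS_G = 25; LS_D = 25−6 = 19
LF_C = LS_E = 12; LS_C = 12−12 = 0
LF_B = min(LS_E=12, LS_F=18) = 12; LS_B = 12−7 = 5
LF_A = min(LS_D=19, LS_G=25) = 19; LS_A = 19−6 = 13
Slack_F = LS_F − ES_F = 18 − 7 = 11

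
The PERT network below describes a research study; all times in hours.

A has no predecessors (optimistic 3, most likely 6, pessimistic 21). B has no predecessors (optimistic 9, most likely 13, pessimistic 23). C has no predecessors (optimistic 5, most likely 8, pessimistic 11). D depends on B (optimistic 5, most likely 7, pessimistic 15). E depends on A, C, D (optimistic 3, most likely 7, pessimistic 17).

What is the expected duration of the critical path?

30 hours

te_A = (3 + 4·6 + 21)/6 = 48/6 = 8
te_B = (9 + 4·13 + 23)/6 = 84/6 = 14
te_C = (5 + 4·8 + 11)/6 = 48/6 = 8
te_D = (5 + 4·7 + 15)/6 = 48/6 = 8
te_E = (3 + 4·7 + 17)/6 = 48/6 = 8

Forward pass:
ES_A = 0; EF_A = 8
ES_B = 0; EF_B = 14
ES_C = 0; EF_C = 8
ES_D = 14; EF_D = 14+8 = 22
ES_E = max(EF_A=8, EF_C=8, EF_D=22) = 22; EF_E = 22+8 = 30
Expected project duration μ = 30 hours. Critical path: B → D → E.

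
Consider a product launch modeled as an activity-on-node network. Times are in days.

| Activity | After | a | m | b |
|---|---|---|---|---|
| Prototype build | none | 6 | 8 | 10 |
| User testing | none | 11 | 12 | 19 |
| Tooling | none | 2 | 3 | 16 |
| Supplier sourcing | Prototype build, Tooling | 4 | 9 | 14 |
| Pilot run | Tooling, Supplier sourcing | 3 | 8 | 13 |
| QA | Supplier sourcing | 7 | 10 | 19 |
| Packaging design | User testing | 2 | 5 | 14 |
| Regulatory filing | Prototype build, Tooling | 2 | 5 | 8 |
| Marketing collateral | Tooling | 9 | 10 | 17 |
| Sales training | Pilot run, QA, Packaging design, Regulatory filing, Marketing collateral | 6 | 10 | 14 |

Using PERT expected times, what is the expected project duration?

te_Prototype build = (6 + 4·8 + 10)/6 = 48/6 = 8
te_User testing = (11 + 4·12 + 19)/6 = 78/6 = 13
te_Tooling = (2 + 4·3 + 16)/6 = 30/6 = 5
te_Supplier sourcing = (4 + 4·9 + 14)/6 = 54/6 = 9
te_Pilot run = (3 + 4·8 + 13)/6 = 48/6 = 8
te_QA = (7 + 4·10 + 19)/6 = 66/6 = 11
te_Packaging design = (2 + 4·5 + 14)/6 = 36/6 = 6
te_Regulatory filing = (2 + 4·5 + 8)/6 = 30/6 = 5
te_Marketing collateral = (9 + 4·10 + 17)/6 = 66/6 = 11
te_Sales training = (6 + 4·10 + 14)/6 = 60/6 = 10

Forward pass:
ES_Prototype build = 0; EF_Prototype build = 8
ES_User testing = 0; EF_User testing = 13
ES_Tooling = 0; EF_Tooling = 5
ES_Supplier sourcing = max(EF_Prototype build=8, EF_Tooling=5) = 8; EF_Supplier sourcing = 8+9 = 17
ES_Pilot run = max(EF_Tooling=5, EF_Supplier sourcing=17) = 17; EF_Pilot run = 17+8 = 25
ES_QA = 17; EF_QA = 17+11 = 28
ES_Packaging design = 13; EF_Packaging design = 13+6 = 19
ES_Regulatory filing = max(EF_Prototype build=8, EF_Tooling=5) = 8; EF_Regulatory filing = 8+5 = 13
ES_Marketing collateral = 5; EF_Marketing collateral = 5+11 = 16
ES_Sales training = max(EF_Pilot run=25, EF_QA=28, EF_Packaging design=19, EF_Regulatory filing=13, EF_Marketing collateral=16) = 28; EF_Sales training = 28+10 = 38
Expected project duration μ = 38 days. Critical path: Prototype build → Supplier sourcing → QA → Sales training.

38 days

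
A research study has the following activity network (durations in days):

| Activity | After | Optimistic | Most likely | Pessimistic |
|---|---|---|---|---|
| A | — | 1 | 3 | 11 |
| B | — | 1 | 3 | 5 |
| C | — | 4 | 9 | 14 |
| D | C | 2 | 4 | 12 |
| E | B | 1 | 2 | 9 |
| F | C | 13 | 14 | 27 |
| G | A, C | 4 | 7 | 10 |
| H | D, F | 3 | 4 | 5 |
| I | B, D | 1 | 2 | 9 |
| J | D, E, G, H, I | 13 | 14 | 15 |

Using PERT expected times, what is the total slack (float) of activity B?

23 days

te_A = (1 + 4·3 + 11)/6 = 24/6 = 4
te_B = (1 + 4·3 + 5)/6 = 18/6 = 3
te_C = (4 + 4·9 + 14)/6 = 54/6 = 9
te_D = (2 + 4·4 + 12)/6 = 30/6 = 5
te_E = (1 + 4·2 + 9)/6 = 18/6 = 3
te_F = (13 + 4·14 + 27)/6 = 96/6 = 16
te_G = (4 + 4·7 + 10)/6 = 42/6 = 7
te_H = (3 + 4·4 + 5)/6 = 24/6 = 4
te_I = (1 + 4·2 + 9)/6 = 18/6 = 3
te_J = (13 + 4·14 + 15)/6 = 84/6 = 14

Forward pass:
ES_A = 0; EF_A = 4
ES_B = 0; EF_B = 3
ES_C = 0; EF_C = 9
ES_D = 9; EF_D = 9+5 = 14
ES_E = 3; EF_E = 3+3 = 6
ES_F = 9; EF_F = 9+16 = 25
ES_G = max(EF_A=4, EF_C=9) = 9; EF_G = 9+7 = 16
ES_H = max(EF_D=14, EF_F=25) = 25; EF_H = 25+4 = 29
ES_I = max(EF_B=3, EF_D=14) = 14; EF_I = 14+3 = 17
ES_J = max(EF_D=14, EF_E=6, EF_G=16, EF_H=29, EF_I=17) = 29; EF_J = 29+14 = 43
Expected project duration μ = 43 days. Critical path: C → F → H → J.

Backward pass:
LF_J = 43; LS_J = 43−14 = 29
LF_I = LS_J = 29; LS_I = 29−3 = 26
LF_H = LS_J = 29; LS_H = 29−4 = 25
LF_G = LS_J = 29; LS_G = 29−7 = 22
LF_F = LS_H = 25; LS_F = 25−16 = 9
LF_E = LS_J = 29; LS_E = 29−3 = 26
LF_D = min(LS_H=25, LS_I=26, LS_J=29) = 25; LS_D = 25−5 = 20
LF_C = min(LS_D=20, LS_F=9, LS_G=22) = 9; LS_C = 9−9 = 0
LF_B = min(LS_E=26, LS_I=26) = 26; LS_B = 26−3 = 23
LF_A = LS_G = 22; LS_A = 22−4 = 18
Slack_B = LS_B − ES_B = 23 − 0 = 23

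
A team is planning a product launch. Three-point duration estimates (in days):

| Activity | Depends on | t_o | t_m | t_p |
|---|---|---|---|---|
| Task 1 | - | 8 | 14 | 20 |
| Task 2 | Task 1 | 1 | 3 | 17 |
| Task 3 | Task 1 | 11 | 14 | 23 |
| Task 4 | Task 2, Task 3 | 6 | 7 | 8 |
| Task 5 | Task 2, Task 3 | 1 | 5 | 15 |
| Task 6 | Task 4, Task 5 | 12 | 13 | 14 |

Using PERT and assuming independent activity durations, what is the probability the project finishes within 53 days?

te_Task 1 = (8 + 4·14 + 20)/6 = 84/6 = 14; σ²_Task 1 = ((20−8)/6)² = 4.000
te_Task 2 = (1 + 4·3 + 17)/6 = 30/6 = 5; σ²_Task 2 = ((17−1)/6)² = 7.111
te_Task 3 = (11 + 4·14 + 23)/6 = 90/6 = 15; σ²_Task 3 = ((23−11)/6)² = 4.000
te_Task 4 = (6 + 4·7 + 8)/6 = 42/6 = 7; σ²_Task 4 = ((8−6)/6)² = 0.111
te_Task 5 = (1 + 4·5 + 15)/6 = 36/6 = 6; σ²_Task 5 = ((15−1)/6)² = 5.444
te_Task 6 = (12 + 4·13 + 14)/6 = 78/6 = 13; σ²_Task 6 = ((14−12)/6)² = 0.111

Forward pass:
ES_Task 1 = 0; EF_Task 1 = 14
ES_Task 2 = 14; EF_Task 2 = 14+5 = 19
ES_Task 3 = 14; EF_Task 3 = 14+15 = 29
ES_Task 4 = max(EF_Task 2=19, EF_Task 3=29) = 29; EF_Task 4 = 29+7 = 36
ES_Task 5 = max(EF_Task 2=19, EF_Task 3=29) = 29; EF_Task 5 = 29+6 = 35
ES_Task 6 = max(EF_Task 4=36, EF_Task 5=35) = 36; EF_Task 6 = 36+13 = 49
Expected project duration μ = 49 days. Critical path: Task 1 → Task 3 → Task 4 → Task 6.

Variance along critical path = 4.000 + 4.000 + 0.111 + 0.111 = 8.222; σ = √8.222 = 2.867 days.
Z = (53 − 49) / 2.867 = 1.395
P(T ≤ 53) = Φ(1.395) ≈ 0.918

0.918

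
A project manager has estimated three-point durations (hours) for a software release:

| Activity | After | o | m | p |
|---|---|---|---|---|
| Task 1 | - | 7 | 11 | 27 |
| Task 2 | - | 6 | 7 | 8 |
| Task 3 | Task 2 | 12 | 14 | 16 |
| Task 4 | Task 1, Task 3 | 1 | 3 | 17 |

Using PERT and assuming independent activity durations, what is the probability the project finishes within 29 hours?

0.861

te_Task 1 = (7 + 4·11 + 27)/6 = 78/6 = 13; σ²_Task 1 = ((27−7)/6)² = 11.111
te_Task 2 = (6 + 4·7 + 8)/6 = 42/6 = 7; σ²_Task 2 = ((8−6)/6)² = 0.111
te_Task 3 = (12 + 4·14 + 16)/6 = 84/6 = 14; σ²_Task 3 = ((16−12)/6)² = 0.444
te_Task 4 = (1 + 4·3 + 17)/6 = 30/6 = 5; σ²_Task 4 = ((17−1)/6)² = 7.111

Forward pass:
ES_Task 1 = 0; EF_Task 1 = 13
ES_Task 2 = 0; EF_Task 2 = 7
ES_Task 3 = 7; EF_Task 3 = 7+14 = 21
ES_Task 4 = max(EF_Task 1=13, EF_Task 3=21) = 21; EF_Task 4 = 21+5 = 26
Expected project duration μ = 26 hours. Critical path: Task 2 → Task 3 → Task 4.

Variance along critical path = 0.111 + 0.444 + 7.111 = 7.667; σ = √7.667 = 2.769 hours.
Z = (29 − 26) / 2.769 = 1.083
P(T ≤ 29) = Φ(1.083) ≈ 0.861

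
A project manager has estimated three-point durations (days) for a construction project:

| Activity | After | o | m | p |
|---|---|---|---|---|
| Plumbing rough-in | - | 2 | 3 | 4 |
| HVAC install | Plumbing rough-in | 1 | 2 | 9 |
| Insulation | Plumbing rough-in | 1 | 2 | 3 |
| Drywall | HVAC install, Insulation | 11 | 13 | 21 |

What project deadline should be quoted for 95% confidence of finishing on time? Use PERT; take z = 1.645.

te_Plumbing rough-in = (2 + 4·3 + 4)/6 = 18/6 = 3; σ²_Plumbing rough-in = ((4−2)/6)² = 0.111
te_HVAC install = (1 + 4·2 + 9)/6 = 18/6 = 3; σ²_HVAC install = ((9−1)/6)² = 1.778
te_Insulation = (1 + 4·2 + 3)/6 = 12/6 = 2; σ²_Insulation = ((3−1)/6)² = 0.111
te_Drywall = (11 + 4·13 + 21)/6 = 84/6 = 14; σ²_Drywall = ((21−11)/6)² = 2.778

Forward pass:
ES_Plumbing rough-in = 0; EF_Plumbing rough-in = 3
ES_HVAC install = 3; EF_HVAC install = 3+3 = 6
ES_Insulation = 3; EF_Insulation = 3+2 = 5
ES_Drywall = max(EF_HVAC install=6, EF_Insulation=5) = 6; EF_Drywall = 6+14 = 20
Expected project duration μ = 20 days. Critical path: Plumbing rough-in → HVAC install → Drywall.

Variance along critical path = 0.111 + 1.778 + 2.778 = 4.667; σ = 2.160 days.
D = μ + z·σ = 20 + 1.645·2.160 = 23.6 days

23.6 days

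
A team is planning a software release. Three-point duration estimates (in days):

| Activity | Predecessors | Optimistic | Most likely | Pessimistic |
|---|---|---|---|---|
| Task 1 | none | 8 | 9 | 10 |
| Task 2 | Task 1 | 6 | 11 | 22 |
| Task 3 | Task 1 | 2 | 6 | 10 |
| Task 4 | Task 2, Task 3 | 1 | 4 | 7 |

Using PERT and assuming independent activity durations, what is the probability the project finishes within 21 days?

0.082

te_Task 1 = (8 + 4·9 + 10)/6 = 54/6 = 9; σ²_Task 1 = ((10−8)/6)² = 0.111
te_Task 2 = (6 + 4·11 + 22)/6 = 72/6 = 12; σ²_Task 2 = ((22−6)/6)² = 7.111
te_Task 3 = (2 + 4·6 + 10)/6 = 36/6 = 6; σ²_Task 3 = ((10−2)/6)² = 1.778
te_Task 4 = (1 + 4·4 + 7)/6 = 24/6 = 4; σ²_Task 4 = ((7−1)/6)² = 1.000

Forward pass:
ES_Task 1 = 0; EF_Task 1 = 9
ES_Task 2 = 9; EF_Task 2 = 9+12 = 21
ES_Task 3 = 9; EF_Task 3 = 9+6 = 15
ES_Task 4 = max(EF_Task 2=21, EF_Task 3=15) = 21; EF_Task 4 = 21+4 = 25
Expected project duration μ = 25 days. Critical path: Task 1 → Task 2 → Task 4.

Variance along critical path = 0.111 + 7.111 + 1.000 = 8.222; σ = √8.222 = 2.867 days.
Z = (21 − 25) / 2.867 = -1.395
P(T ≤ 21) = Φ(-1.395) ≈ 0.082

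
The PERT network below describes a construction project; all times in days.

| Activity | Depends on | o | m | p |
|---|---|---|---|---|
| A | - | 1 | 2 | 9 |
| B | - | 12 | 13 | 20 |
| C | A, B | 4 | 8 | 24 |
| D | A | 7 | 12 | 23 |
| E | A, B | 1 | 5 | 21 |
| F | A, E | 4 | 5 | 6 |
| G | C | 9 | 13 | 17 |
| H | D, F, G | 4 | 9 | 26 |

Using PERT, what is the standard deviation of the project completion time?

te_A = (1 + 4·2 + 9)/6 = 18/6 = 3; σ²_A = ((9−1)/6)² = 1.778
te_B = (12 + 4·13 + 20)/6 = 84/6 = 14; σ²_B = ((20−12)/6)² = 1.778
te_C = (4 + 4·8 + 24)/6 = 60/6 = 10; σ²_C = ((24−4)/6)² = 11.111
te_D = (7 + 4·12 + 23)/6 = 78/6 = 13; σ²_D = ((23−7)/6)² = 7.111
te_E = (1 + 4·5 + 21)/6 = 42/6 = 7; σ²_E = ((21−1)/6)² = 11.111
te_F = (4 + 4·5 + 6)/6 = 30/6 = 5; σ²_F = ((6−4)/6)² = 0.111
te_G = (9 + 4·13 + 17)/6 = 78/6 = 13; σ²_G = ((17−9)/6)² = 1.778
te_H = (4 + 4·9 + 26)/6 = 66/6 = 11; σ²_H = ((26−4)/6)² = 13.444

Forward pass:
ES_A = 0; EF_A = 3
ES_B = 0; EF_B = 14
ES_C = max(EF_A=3, EF_B=14) = 14; EF_C = 14+10 = 24
ES_D = 3; EF_D = 3+13 = 16
ES_E = max(EF_A=3, EF_B=14) = 14; EF_E = 14+7 = 21
ES_F = max(EF_A=3, EF_E=21) = 21; EF_F = 21+5 = 26
ES_G = 24; EF_G = 24+13 = 37
ES_H = max(EF_D=16, EF_F=26, EF_G=37) = 37; EF_H = 37+11 = 48
Expected project duration μ = 48 days. Critical path: B → C → G → H.

Variance along critical path = 1.778 + 11.111 + 1.778 + 13.444 = 28.111
σ = √28.111 = 5.302 days

5.30 days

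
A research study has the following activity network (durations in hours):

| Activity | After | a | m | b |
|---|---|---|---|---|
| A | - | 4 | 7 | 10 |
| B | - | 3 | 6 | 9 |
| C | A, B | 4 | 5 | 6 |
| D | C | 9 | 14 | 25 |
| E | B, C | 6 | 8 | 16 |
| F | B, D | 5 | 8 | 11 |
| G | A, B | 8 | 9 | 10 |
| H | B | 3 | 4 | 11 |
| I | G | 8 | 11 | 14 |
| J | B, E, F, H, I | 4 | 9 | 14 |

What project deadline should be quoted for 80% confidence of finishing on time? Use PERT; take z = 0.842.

46.9 hours

te_A = (4 + 4·7 + 10)/6 = 42/6 = 7; σ²_A = ((10−4)/6)² = 1.000
te_B = (3 + 4·6 + 9)/6 = 36/6 = 6; σ²_B = ((9−3)/6)² = 1.000
te_C = (4 + 4·5 + 6)/6 = 30/6 = 5; σ²_C = ((6−4)/6)² = 0.111
te_D = (9 + 4·14 + 25)/6 = 90/6 = 15; σ²_D = ((25−9)/6)² = 7.111
te_E = (6 + 4·8 + 16)/6 = 54/6 = 9; σ²_E = ((16−6)/6)² = 2.778
te_F = (5 + 4·8 + 11)/6 = 48/6 = 8; σ²_F = ((11−5)/6)² = 1.000
te_G = (8 + 4·9 + 10)/6 = 54/6 = 9; σ²_G = ((10−8)/6)² = 0.111
te_H = (3 + 4·4 + 11)/6 = 30/6 = 5; σ²_H = ((11−3)/6)² = 1.778
te_I = (8 + 4·11 + 14)/6 = 66/6 = 11; σ²_I = ((14−8)/6)² = 1.000
te_J = (4 + 4·9 + 14)/6 = 54/6 = 9; σ²_J = ((14−4)/6)² = 2.778

Forward pass:
ES_A = 0; EF_A = 7
ES_B = 0; EF_B = 6
ES_C = max(EF_A=7, EF_B=6) = 7; EF_C = 7+5 = 12
ES_D = 12; EF_D = 12+15 = 27
ES_E = max(EF_B=6, EF_C=12) = 12; EF_E = 12+9 = 21
ES_F = max(EF_B=6, EF_D=27) = 27; EF_F = 27+8 = 35
ES_G = max(EF_A=7, EF_B=6) = 7; EF_G = 7+9 = 16
ES_H = 6; EF_H = 6+5 = 11
ES_I = 16; EF_I = 16+11 = 27
ES_J = max(EF_B=6, EF_E=21, EF_F=35, EF_H=11, EF_I=27) = 35; EF_J = 35+9 = 44
Expected project duration μ = 44 hours. Critical path: A → C → D → F → J.

Variance along critical path = 1.000 + 0.111 + 7.111 + 1.000 + 2.778 = 12.000; σ = 3.464 hours.
D = μ + z·σ = 44 + 0.842·3.464 = 46.9 hours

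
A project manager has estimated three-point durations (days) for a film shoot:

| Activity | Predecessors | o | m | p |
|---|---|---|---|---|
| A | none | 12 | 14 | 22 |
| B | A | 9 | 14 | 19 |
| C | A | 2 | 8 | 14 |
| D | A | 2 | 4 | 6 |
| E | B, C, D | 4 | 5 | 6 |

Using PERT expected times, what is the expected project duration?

te_A = (12 + 4·14 + 22)/6 = 90/6 = 15
te_B = (9 + 4·14 + 19)/6 = 84/6 = 14
te_C = (2 + 4·8 + 14)/6 = 48/6 = 8
te_D = (2 + 4·4 + 6)/6 = 24/6 = 4
te_E = (4 + 4·5 + 6)/6 = 30/6 = 5

Forward pass:
ES_A = 0; EF_A = 15
ES_B = 15; EF_B = 15+14 = 29
ES_C = 15; EF_C = 15+8 = 23
ES_D = 15; EF_D = 15+4 = 19
ES_E = max(EF_B=29, EF_C=23, EF_D=19) = 29; EF_E = 29+5 = 34
Expected project duration μ = 34 days. Critical path: A → B → E.

34 days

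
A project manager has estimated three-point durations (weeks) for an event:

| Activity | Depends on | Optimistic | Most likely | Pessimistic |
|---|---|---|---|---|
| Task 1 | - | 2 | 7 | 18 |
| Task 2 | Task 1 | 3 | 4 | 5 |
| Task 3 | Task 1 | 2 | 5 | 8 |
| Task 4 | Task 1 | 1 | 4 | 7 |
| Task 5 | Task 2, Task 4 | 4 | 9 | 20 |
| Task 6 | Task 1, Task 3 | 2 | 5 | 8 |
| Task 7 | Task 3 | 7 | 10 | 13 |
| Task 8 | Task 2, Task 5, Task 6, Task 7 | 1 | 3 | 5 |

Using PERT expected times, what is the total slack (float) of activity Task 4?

1 weeks

te_Task 1 = (2 + 4·7 + 18)/6 = 48/6 = 8
te_Task 2 = (3 + 4·4 + 5)/6 = 24/6 = 4
te_Task 3 = (2 + 4·5 + 8)/6 = 30/6 = 5
te_Task 4 = (1 + 4·4 + 7)/6 = 24/6 = 4
te_Task 5 = (4 + 4·9 + 20)/6 = 60/6 = 10
te_Task 6 = (2 + 4·5 + 8)/6 = 30/6 = 5
te_Task 7 = (7 + 4·10 + 13)/6 = 60/6 = 10
te_Task 8 = (1 + 4·3 + 5)/6 = 18/6 = 3

Forward pass:
ES_Task 1 = 0; EF_Task 1 = 8
ES_Task 2 = 8; EF_Task 2 = 8+4 = 12
ES_Task 3 = 8; EF_Task 3 = 8+5 = 13
ES_Task 4 = 8; EF_Task 4 = 8+4 = 12
ES_Task 5 = max(EF_Task 2=12, EF_Task 4=12) = 12; EF_Task 5 = 12+10 = 22
ES_Task 6 = max(EF_Task 1=8, EF_Task 3=13) = 13; EF_Task 6 = 13+5 = 18
ES_Task 7 = 13; EF_Task 7 = 13+10 = 23
ES_Task 8 = max(EF_Task 2=12, EF_Task 5=22, EF_Task 6=18, EF_Task 7=23) = 23; EF_Task 8 = 23+3 = 26
Expected project duration μ = 26 weeks. Critical path: Task 1 → Task 3 → Task 7 → Task 8.

Backward pass:
LF_Task 8 = 26; LS_Task 8 = 26−3 = 23
LF_Task 7 = LS_Task 8 = 23; LS_Task 7 = 23−10 = 13
LF_Task 6 = LS_Task 8 = 23; LS_Task 6 = 23−5 = 18
LF_Task 5 = LS_Task 8 = 23; LS_Task 5 = 23−10 = 13
LF_Task 4 = LS_Task 5 = 13; LS_Task 4 = 13−4 = 9
LF_Task 3 = min(LS_Task 6=18, LS_Task 7=13) = 13; LS_Task 3 = 13−5 = 8
LF_Task 2 = min(LS_Task 5=13, LS_Task 8=23) = 13; LS_Task 2 = 13−4 = 9
LF_Task 1 = min(LS_Task 2=9, LS_Task 3=8, LS_Task 4=9, LS_Task 6=18) = 8; LS_Task 1 = 8−8 = 0
Slack_Task 4 = LS_Task 4 − ES_Task 4 = 9 − 8 = 1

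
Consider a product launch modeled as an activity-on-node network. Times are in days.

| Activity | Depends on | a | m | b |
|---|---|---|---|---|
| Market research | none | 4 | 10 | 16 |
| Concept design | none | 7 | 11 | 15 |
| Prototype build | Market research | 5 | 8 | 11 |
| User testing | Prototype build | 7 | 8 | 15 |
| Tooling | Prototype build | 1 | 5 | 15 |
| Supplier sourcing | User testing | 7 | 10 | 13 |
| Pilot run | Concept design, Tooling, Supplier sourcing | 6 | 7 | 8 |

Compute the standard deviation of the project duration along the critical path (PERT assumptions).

2.81 days

te_Market research = (4 + 4·10 + 16)/6 = 60/6 = 10; σ²_Market research = ((16−4)/6)² = 4.000
te_Concept design = (7 + 4·11 + 15)/6 = 66/6 = 11; σ²_Concept design = ((15−7)/6)² = 1.778
te_Prototype build = (5 + 4·8 + 11)/6 = 48/6 = 8; σ²_Prototype build = ((11−5)/6)² = 1.000
te_User testing = (7 + 4·8 + 15)/6 = 54/6 = 9; σ²_User testing = ((15−7)/6)² = 1.778
te_Tooling = (1 + 4·5 + 15)/6 = 36/6 = 6; σ²_Tooling = ((15−1)/6)² = 5.444
te_Supplier sourcing = (7 + 4·10 + 13)/6 = 60/6 = 10; σ²_Supplier sourcing = ((13−7)/6)² = 1.000
te_Pilot run = (6 + 4·7 + 8)/6 = 42/6 = 7; σ²_Pilot run = ((8−6)/6)² = 0.111

Forward pass:
ES_Market research = 0; EF_Market research = 10
ES_Concept design = 0; EF_Concept design = 11
ES_Prototype build = 10; EF_Prototype build = 10+8 = 18
ES_User testing = 18; EF_User testing = 18+9 = 27
ES_Tooling = 18; EF_Tooling = 18+6 = 24
ES_Supplier sourcing = 27; EF_Supplier sourcing = 27+10 = 37
ES_Pilot run = max(EF_Concept design=11, EF_Tooling=24, EF_Supplier sourcing=37) = 37; EF_Pilot run = 37+7 = 44
Expected project duration μ = 44 days. Critical path: Market research → Prototype build → User testing → Supplier sourcing → Pilot run.

Variance along critical path = 4.000 + 1.000 + 1.778 + 1.000 + 0.111 = 7.889
σ = √7.889 = 2.809 days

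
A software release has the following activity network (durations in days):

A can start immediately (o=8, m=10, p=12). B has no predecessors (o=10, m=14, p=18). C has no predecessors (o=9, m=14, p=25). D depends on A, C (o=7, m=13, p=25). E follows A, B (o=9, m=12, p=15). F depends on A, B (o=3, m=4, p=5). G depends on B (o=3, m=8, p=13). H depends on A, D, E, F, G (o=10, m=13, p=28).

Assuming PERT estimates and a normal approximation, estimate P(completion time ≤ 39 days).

te_A = (8 + 4·10 + 12)/6 = 60/6 = 10; σ²_A = ((12−8)/6)² = 0.444
te_B = (10 + 4·14 + 18)/6 = 84/6 = 14; σ²_B = ((18−10)/6)² = 1.778
te_C = (9 + 4·14 + 25)/6 = 90/6 = 15; σ²_C = ((25−9)/6)² = 7.111
te_D = (7 + 4·13 + 25)/6 = 84/6 = 14; σ²_D = ((25−7)/6)² = 9.000
te_E = (9 + 4·12 + 15)/6 = 72/6 = 12; σ²_E = ((15−9)/6)² = 1.000
te_F = (3 + 4·4 + 5)/6 = 24/6 = 4; σ²_F = ((5−3)/6)² = 0.111
te_G = (3 + 4·8 + 13)/6 = 48/6 = 8; σ²_G = ((13−3)/6)² = 2.778
te_H = (10 + 4·13 + 28)/6 = 90/6 = 15; σ²_H = ((28−10)/6)² = 9.000

Forward pass:
ES_A = 0; EF_A = 10
ES_B = 0; EF_B = 14
ES_C = 0; EF_C = 15
ES_D = max(EF_A=10, EF_C=15) = 15; EF_D = 15+14 = 29
ES_E = max(EF_A=10, EF_B=14) = 14; EF_E = 14+12 = 26
ES_F = max(EF_A=10, EF_B=14) = 14; EF_F = 14+4 = 18
ES_G = 14; EF_G = 14+8 = 22
ES_H = max(EF_A=10, EF_D=29, EF_E=26, EF_F=18, EF_G=22) = 29; EF_H = 29+15 = 44
Expected project duration μ = 44 days. Critical path: C → D → H.

Variance along critical path = 7.111 + 9.000 + 9.000 = 25.111; σ = √25.111 = 5.011 days.
Z = (39 − 44) / 5.011 = -0.998
P(T ≤ 39) = Φ(-0.998) ≈ 0.159

0.159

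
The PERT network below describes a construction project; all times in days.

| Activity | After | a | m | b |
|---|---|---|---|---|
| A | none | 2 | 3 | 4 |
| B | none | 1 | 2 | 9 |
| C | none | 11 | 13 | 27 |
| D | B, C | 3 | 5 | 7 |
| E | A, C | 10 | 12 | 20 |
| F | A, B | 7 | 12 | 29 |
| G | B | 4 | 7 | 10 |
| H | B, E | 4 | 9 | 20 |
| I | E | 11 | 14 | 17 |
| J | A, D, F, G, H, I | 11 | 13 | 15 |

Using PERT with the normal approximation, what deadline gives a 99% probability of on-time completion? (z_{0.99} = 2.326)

62.8 days

te_A = (2 + 4·3 + 4)/6 = 18/6 = 3; σ²_A = ((4−2)/6)² = 0.111
te_B = (1 + 4·2 + 9)/6 = 18/6 = 3; σ²_B = ((9−1)/6)² = 1.778
te_C = (11 + 4·13 + 27)/6 = 90/6 = 15; σ²_C = ((27−11)/6)² = 7.111
te_D = (3 + 4·5 + 7)/6 = 30/6 = 5; σ²_D = ((7−3)/6)² = 0.444
te_E = (10 + 4·12 + 20)/6 = 78/6 = 13; σ²_E = ((20−10)/6)² = 2.778
te_F = (7 + 4·12 + 29)/6 = 84/6 = 14; σ²_F = ((29−7)/6)² = 13.444
te_G = (4 + 4·7 + 10)/6 = 42/6 = 7; σ²_G = ((10−4)/6)² = 1.000
te_H = (4 + 4·9 + 20)/6 = 60/6 = 10; σ²_H = ((20−4)/6)² = 7.111
te_I = (11 + 4·14 + 17)/6 = 84/6 = 14; σ²_I = ((17−11)/6)² = 1.000
te_J = (11 + 4·13 + 15)/6 = 78/6 = 13; σ²_J = ((15−11)/6)² = 0.444

Forward pass:
ES_A = 0; EF_A = 3
ES_B = 0; EF_B = 3
ES_C = 0; EF_C = 15
ES_D = max(EF_B=3, EF_C=15) = 15; EF_D = 15+5 = 20
ES_E = max(EF_A=3, EF_C=15) = 15; EF_E = 15+13 = 28
ES_F = max(EF_A=3, EF_B=3) = 3; EF_F = 3+14 = 17
ES_G = 3; EF_G = 3+7 = 10
ES_H = max(EF_B=3, EF_E=28) = 28; EF_H = 28+10 = 38
ES_I = 28; EF_I = 28+14 = 42
ES_J = max(EF_A=3, EF_D=20, EF_F=17, EF_G=10, EF_H=38, EF_I=42) = 42; EF_J = 42+13 = 55
Expected project duration μ = 55 days. Critical path: C → E → I → J.

Variance along critical path = 7.111 + 2.778 + 1.000 + 0.444 = 11.333; σ = 3.367 days.
D = μ + z·σ = 55 + 2.326·3.367 = 62.8 days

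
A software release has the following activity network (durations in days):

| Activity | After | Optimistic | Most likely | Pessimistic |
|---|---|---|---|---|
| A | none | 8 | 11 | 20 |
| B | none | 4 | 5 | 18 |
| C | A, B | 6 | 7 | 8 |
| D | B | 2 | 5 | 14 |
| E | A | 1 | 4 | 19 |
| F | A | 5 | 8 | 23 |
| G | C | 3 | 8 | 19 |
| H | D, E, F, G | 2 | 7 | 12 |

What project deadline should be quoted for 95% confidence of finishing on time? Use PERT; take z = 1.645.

41.2 days

te_A = (8 + 4·11 + 20)/6 = 72/6 = 12; σ²_A = ((20−8)/6)² = 4.000
te_B = (4 + 4·5 + 18)/6 = 42/6 = 7; σ²_B = ((18−4)/6)² = 5.444
te_C = (6 + 4·7 + 8)/6 = 42/6 = 7; σ²_C = ((8−6)/6)² = 0.111
te_D = (2 + 4·5 + 14)/6 = 36/6 = 6; σ²_D = ((14−2)/6)² = 4.000
te_E = (1 + 4·4 + 19)/6 = 36/6 = 6; σ²_E = ((19−1)/6)² = 9.000
te_F = (5 + 4·8 + 23)/6 = 60/6 = 10; σ²_F = ((23−5)/6)² = 9.000
te_G = (3 + 4·8 + 19)/6 = 54/6 = 9; σ²_G = ((19−3)/6)² = 7.111
te_H = (2 + 4·7 + 12)/6 = 42/6 = 7; σ²_H = ((12−2)/6)² = 2.778

Forward pass:
ES_A = 0; EF_A = 12
ES_B = 0; EF_B = 7
ES_C = max(EF_A=12, EF_B=7) = 12; EF_C = 12+7 = 19
ES_D = 7; EF_D = 7+6 = 13
ES_E = 12; EF_E = 12+6 = 18
ES_F = 12; EF_F = 12+10 = 22
ES_G = 19; EF_G = 19+9 = 28
ES_H = max(EF_D=13, EF_E=18, EF_F=22, EF_G=28) = 28; EF_H = 28+7 = 35
Expected project duration μ = 35 days. Critical path: A → C → G → H.

Variance along critical path = 4.000 + 0.111 + 7.111 + 2.778 = 14.000; σ = 3.742 days.
D = μ + z·σ = 35 + 1.645·3.742 = 41.2 days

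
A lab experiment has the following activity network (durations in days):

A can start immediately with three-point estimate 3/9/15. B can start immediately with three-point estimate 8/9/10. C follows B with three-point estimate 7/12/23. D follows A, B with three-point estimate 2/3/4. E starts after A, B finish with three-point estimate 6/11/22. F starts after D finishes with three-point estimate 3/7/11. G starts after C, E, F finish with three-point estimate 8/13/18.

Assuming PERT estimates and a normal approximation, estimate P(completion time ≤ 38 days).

0.829

te_A = (3 + 4·9 + 15)/6 = 54/6 = 9; σ²_A = ((15−3)/6)² = 4.000
te_B = (8 + 4·9 + 10)/6 = 54/6 = 9; σ²_B = ((10−8)/6)² = 0.111
te_C = (7 + 4·12 + 23)/6 = 78/6 = 13; σ²_C = ((23−7)/6)² = 7.111
te_D = (2 + 4·3 + 4)/6 = 18/6 = 3; σ²_D = ((4−2)/6)² = 0.111
te_E = (6 + 4·11 + 22)/6 = 72/6 = 12; σ²_E = ((22−6)/6)² = 7.111
te_F = (3 + 4·7 + 11)/6 = 42/6 = 7; σ²_F = ((11−3)/6)² = 1.778
te_G = (8 + 4·13 + 18)/6 = 78/6 = 13; σ²_G = ((18−8)/6)² = 2.778

Forward pass:
ES_A = 0; EF_A = 9
ES_B = 0; EF_B = 9
ES_C = 9; EF_C = 9+13 = 22
ES_D = max(EF_A=9, EF_B=9) = 9; EF_D = 9+3 = 12
ES_E = max(EF_A=9, EF_B=9) = 9; EF_E = 9+12 = 21
ES_F = 12; EF_F = 12+7 = 19
ES_G = max(EF_C=22, EF_E=21, EF_F=19) = 22; EF_G = 22+13 = 35
Expected project duration μ = 35 days. Critical path: B → C → G.

Variance along critical path = 0.111 + 7.111 + 2.778 = 10.000; σ = √10.000 = 3.162 days.
Z = (38 − 35) / 3.162 = 0.949
P(T ≤ 38) = Φ(0.949) ≈ 0.829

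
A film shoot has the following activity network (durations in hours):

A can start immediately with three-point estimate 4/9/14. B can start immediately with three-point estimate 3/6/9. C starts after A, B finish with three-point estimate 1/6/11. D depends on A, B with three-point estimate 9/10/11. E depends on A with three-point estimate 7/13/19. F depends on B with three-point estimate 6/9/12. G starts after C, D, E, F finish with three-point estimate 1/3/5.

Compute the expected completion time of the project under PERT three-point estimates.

25 hours

te_A = (4 + 4·9 + 14)/6 = 54/6 = 9
te_B = (3 + 4·6 + 9)/6 = 36/6 = 6
te_C = (1 + 4·6 + 11)/6 = 36/6 = 6
te_D = (9 + 4·10 + 11)/6 = 60/6 = 10
te_E = (7 + 4·13 + 19)/6 = 78/6 = 13
te_F = (6 + 4·9 + 12)/6 = 54/6 = 9
te_G = (1 + 4·3 + 5)/6 = 18/6 = 3

Forward pass:
ES_A = 0; EF_A = 9
ES_B = 0; EF_B = 6
ES_C = max(EF_A=9, EF_B=6) = 9; EF_C = 9+6 = 15
ES_D = max(EF_A=9, EF_B=6) = 9; EF_D = 9+10 = 19
ES_E = 9; EF_E = 9+13 = 22
ES_F = 6; EF_F = 6+9 = 15
ES_G = max(EF_C=15, EF_D=19, EF_E=22, EF_F=15) = 22; EF_G = 22+3 = 25
Expected project duration μ = 25 hours. Critical path: A → E → G.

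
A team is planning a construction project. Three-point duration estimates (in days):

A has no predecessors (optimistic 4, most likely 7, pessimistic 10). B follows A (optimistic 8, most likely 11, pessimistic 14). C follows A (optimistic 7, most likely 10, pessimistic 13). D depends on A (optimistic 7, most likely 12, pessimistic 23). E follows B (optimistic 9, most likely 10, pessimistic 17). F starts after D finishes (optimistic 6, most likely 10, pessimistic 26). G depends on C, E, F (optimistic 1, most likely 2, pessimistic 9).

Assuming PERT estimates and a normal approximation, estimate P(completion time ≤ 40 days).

te_A = (4 + 4·7 + 10)/6 = 42/6 = 7; σ²_A = ((10−4)/6)² = 1.000
te_B = (8 + 4·11 + 14)/6 = 66/6 = 11; σ²_B = ((14−8)/6)² = 1.000
te_C = (7 + 4·10 + 13)/6 = 60/6 = 10; σ²_C = ((13−7)/6)² = 1.000
te_D = (7 + 4·12 + 23)/6 = 78/6 = 13; σ²_D = ((23−7)/6)² = 7.111
te_E = (9 + 4·10 + 17)/6 = 66/6 = 11; σ²_E = ((17−9)/6)² = 1.778
te_F = (6 + 4·10 + 26)/6 = 72/6 = 12; σ²_F = ((26−6)/6)² = 11.111
te_G = (1 + 4·2 + 9)/6 = 18/6 = 3; σ²_G = ((9−1)/6)² = 1.778

Forward pass:
ES_A = 0; EF_A = 7
ES_B = 7; EF_B = 7+11 = 18
ES_C = 7; EF_C = 7+10 = 17
ES_D = 7; EF_D = 7+13 = 20
ES_E = 18; EF_E = 18+11 = 29
ES_F = 20; EF_F = 20+12 = 32
ES_G = max(EF_C=17, EF_E=29, EF_F=32) = 32; EF_G = 32+3 = 35
Expected project duration μ = 35 days. Critical path: A → D → F → G.

Variance along critical path = 1.000 + 7.111 + 11.111 + 1.778 = 21.000; σ = √21.000 = 4.583 days.
Z = (40 − 35) / 4.583 = 1.091
P(T ≤ 40) = Φ(1.091) ≈ 0.862

0.862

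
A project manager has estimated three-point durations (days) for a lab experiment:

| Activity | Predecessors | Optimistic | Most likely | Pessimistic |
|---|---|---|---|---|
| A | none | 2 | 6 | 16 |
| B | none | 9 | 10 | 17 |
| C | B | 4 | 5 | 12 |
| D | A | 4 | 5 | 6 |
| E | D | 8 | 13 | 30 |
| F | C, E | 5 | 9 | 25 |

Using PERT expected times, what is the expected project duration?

te_A = (2 + 4·6 + 16)/6 = 42/6 = 7
te_B = (9 + 4·10 + 17)/6 = 66/6 = 11
te_C = (4 + 4·5 + 12)/6 = 36/6 = 6
te_D = (4 + 4·5 + 6)/6 = 30/6 = 5
te_E = (8 + 4·13 + 30)/6 = 90/6 = 15
te_F = (5 + 4·9 + 25)/6 = 66/6 = 11

Forward pass:
ES_A = 0; EF_A = 7
ES_B = 0; EF_B = 11
ES_C = 11; EF_C = 11+6 = 17
ES_D = 7; EF_D = 7+5 = 12
ES_E = 12; EF_E = 12+15 = 27
ES_F = max(EF_C=17, EF_E=27) = 27; EF_F = 27+11 = 38
Expected project duration μ = 38 days. Critical path: A → D → E → F.

38 days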